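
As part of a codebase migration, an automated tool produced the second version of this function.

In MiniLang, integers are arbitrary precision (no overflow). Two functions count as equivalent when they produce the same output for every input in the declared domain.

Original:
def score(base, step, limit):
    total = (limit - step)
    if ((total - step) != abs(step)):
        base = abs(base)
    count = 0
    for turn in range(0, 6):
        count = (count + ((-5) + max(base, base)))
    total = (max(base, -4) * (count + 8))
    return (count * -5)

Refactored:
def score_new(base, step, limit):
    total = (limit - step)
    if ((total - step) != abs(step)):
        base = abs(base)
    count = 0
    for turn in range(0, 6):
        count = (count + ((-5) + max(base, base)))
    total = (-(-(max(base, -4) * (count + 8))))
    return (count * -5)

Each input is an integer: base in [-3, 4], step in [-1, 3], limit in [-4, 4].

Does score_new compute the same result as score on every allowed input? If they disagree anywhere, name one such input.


Comparing the listings, the differences include: same computation, different form.
One worked example (base=3, step=0, limit=0) — score: total becomes 0; next ((total - step) != abs(step)) evaluates to false; next count becomes 0; next at turn=0:; next count becomes -2; next at turn=1:; next count becomes -4; next at turn=2:; next count becomes -6; next at turn=3:; next count becomes -8; next at turn=4:; next count becomes -10; next at turn=5:; next count becomes -12; next total becomes -12; next final value 60; score_new: total becomes 0; next ((total - step) != abs(step)) evaluates to false; next count becomes 0; next at turn=0:; next count becomes -2; next at turn=1:; next count becomes -4; next at turn=2:; next count becomes -6; next at turn=3:; next count becomes -8; next at turn=4:; next count becomes -10; next at turn=5:; next count becomes -12; next total becomes -12; next final value 60; agreement on 60.
Across all 360 domain points the two functions coincide.
verdict: equivalent


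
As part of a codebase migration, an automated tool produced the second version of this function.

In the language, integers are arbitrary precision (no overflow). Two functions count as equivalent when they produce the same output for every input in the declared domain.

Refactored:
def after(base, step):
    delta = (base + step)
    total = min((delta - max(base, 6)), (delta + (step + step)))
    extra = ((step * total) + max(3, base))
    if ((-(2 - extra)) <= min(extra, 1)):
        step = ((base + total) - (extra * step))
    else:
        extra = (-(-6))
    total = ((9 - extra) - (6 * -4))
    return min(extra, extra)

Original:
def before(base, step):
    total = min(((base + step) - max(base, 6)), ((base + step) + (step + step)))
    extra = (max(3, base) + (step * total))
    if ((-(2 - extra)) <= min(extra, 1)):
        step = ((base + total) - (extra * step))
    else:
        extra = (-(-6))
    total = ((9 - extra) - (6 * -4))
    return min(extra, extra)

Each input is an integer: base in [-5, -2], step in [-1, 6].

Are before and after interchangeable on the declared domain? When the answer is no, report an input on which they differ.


The two versions differ — the changes include statement counts differ; arithmetic usage differs; local variable names differ.
One worked example (base=-2, step=6) — before: total becomes -2; next extra becomes -9; next ((-(2 - extra)) <= min(extra, 1)) evaluates to true; next step becomes 50; next total becomes 42; next final value -9; after: delta becomes 4; next total becomes -2; next extra becomes -9; next ((-(2 - extra)) <= min(extra, 1)) evaluates to true; next step becomes 50; next total becomes 42; next final value -9; agreement on -9.
Checked all 32 inputs in the declared domain: the outputs agree on every one.
verdict: equivalent


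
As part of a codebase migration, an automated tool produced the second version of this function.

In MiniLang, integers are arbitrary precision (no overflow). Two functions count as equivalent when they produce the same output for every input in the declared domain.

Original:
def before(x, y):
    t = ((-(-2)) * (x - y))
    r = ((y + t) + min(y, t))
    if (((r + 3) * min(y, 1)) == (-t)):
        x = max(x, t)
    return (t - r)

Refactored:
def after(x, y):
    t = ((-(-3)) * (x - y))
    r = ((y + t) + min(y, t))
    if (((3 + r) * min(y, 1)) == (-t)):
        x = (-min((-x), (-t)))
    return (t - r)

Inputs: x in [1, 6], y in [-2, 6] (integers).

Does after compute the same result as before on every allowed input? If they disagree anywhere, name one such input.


Not equivalent: x=1, y=2 separates them (0 vs 1).
before: t becomes -2; next r becomes -2; next (((r + 3) * min(y, 1)) == (-t)) evaluates to false; next final value 0
after: t becomes -3; next r becomes -4; next (((3 + r) * min(y, 1)) == (-t)) evaluates to false; next final value 1
verdict: not equivalent; witness: x=1, y=2


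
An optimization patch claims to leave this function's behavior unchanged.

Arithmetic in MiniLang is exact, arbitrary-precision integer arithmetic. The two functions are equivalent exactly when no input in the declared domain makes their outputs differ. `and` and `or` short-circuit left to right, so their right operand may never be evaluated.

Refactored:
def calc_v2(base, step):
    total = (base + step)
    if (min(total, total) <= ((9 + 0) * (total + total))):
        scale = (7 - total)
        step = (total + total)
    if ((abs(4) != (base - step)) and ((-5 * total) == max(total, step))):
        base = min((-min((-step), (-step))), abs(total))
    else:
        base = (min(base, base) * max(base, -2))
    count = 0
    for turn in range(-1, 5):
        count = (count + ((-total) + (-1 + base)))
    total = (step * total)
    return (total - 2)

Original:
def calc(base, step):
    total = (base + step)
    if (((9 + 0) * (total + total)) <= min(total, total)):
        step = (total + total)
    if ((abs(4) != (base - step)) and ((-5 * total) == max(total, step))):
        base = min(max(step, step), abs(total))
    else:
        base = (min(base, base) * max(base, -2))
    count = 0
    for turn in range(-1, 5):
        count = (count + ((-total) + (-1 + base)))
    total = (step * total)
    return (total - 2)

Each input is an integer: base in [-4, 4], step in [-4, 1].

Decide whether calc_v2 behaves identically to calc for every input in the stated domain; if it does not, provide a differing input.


At base=-4, step=-4: calc gives 126, calc_v2 gives 30.
verdict: not equivalent; witness: base=-4, step=-4


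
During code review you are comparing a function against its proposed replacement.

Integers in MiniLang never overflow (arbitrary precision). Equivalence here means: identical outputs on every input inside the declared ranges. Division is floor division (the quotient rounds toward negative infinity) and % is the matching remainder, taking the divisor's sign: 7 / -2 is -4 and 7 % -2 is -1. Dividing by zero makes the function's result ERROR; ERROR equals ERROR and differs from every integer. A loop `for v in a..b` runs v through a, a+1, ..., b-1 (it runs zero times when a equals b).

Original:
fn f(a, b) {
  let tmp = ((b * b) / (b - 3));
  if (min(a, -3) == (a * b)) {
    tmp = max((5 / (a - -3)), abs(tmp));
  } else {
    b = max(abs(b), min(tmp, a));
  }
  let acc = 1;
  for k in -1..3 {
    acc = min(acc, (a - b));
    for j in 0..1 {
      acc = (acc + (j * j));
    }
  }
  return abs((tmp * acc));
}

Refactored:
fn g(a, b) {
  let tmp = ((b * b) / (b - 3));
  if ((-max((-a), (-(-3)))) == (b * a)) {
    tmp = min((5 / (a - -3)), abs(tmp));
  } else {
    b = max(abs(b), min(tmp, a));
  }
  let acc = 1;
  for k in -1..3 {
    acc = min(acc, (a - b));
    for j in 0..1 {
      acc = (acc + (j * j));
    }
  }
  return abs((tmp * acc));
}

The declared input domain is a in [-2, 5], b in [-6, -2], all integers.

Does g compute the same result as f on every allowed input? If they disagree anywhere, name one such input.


Not equivalent: a=1, b=-3 separates them (2 vs 1).
f: tmp = -2; (min(a, -3) == (a * b)) -> true; tmp = 2; acc = 1; [k=-1]; acc = 1; [j=0]; acc = 1; [k=0]; acc = 1; [j=0]; acc = 1; [k=1]; acc = 1; [j=0]; acc = 1; [k=2]; acc = 1; [j=0]; acc = 1; return 2
g: tmp = -2; ((-max((-a), (-(-3)))) == (b * a)) -> true; tmp = 1; acc = 1; [k=-1]; acc = 1; [j=0]; acc = 1; [k=0]; acc = 1; [j=0]; acc = 1; [k=1]; acc = 1; [j=0]; acc = 1; [k=2]; acc = 1; [j=0]; acc = 1; return 1
verdict: not equivalent; witness: a=1, b=-3


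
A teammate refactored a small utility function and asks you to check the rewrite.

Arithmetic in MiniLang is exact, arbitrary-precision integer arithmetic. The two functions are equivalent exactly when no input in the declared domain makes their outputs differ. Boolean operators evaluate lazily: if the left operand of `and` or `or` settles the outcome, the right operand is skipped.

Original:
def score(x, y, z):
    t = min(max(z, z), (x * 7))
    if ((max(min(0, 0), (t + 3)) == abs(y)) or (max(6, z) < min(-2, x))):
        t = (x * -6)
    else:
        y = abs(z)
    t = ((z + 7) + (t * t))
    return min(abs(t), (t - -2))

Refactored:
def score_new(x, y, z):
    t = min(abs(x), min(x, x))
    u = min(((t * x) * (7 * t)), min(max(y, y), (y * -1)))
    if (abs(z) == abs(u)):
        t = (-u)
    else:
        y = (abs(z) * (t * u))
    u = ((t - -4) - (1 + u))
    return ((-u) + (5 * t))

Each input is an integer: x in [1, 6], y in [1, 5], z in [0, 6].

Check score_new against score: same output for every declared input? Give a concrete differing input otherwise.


There is a counterexample at x=1, y=1, z=0: 7 on one side, 0 on the other.
score: t=0, then ((max(min(0, 0), (t + 3)) == abs(y)) or (max(6, z) < min(-2, x))) is false, then y=0, then t=7, then returns 7
score_new: t=1, then u=-1, then (abs(z) == abs(u)) is false, then y=0, then u=5, then returns 0
verdict: not equivalent; witness: x=1, y=1, z=0


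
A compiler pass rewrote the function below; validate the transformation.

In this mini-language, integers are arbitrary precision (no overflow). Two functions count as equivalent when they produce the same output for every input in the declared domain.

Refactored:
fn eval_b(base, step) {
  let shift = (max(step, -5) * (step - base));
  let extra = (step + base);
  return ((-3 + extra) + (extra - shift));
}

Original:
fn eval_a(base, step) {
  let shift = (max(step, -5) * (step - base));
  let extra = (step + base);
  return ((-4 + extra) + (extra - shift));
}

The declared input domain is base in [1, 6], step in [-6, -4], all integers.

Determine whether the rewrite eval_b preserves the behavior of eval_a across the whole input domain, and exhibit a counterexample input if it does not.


Input base=1, step=-6: -49 from eval_a versus -48 from eval_b.
verdict: not equivalent; witness: base=1, step=-6


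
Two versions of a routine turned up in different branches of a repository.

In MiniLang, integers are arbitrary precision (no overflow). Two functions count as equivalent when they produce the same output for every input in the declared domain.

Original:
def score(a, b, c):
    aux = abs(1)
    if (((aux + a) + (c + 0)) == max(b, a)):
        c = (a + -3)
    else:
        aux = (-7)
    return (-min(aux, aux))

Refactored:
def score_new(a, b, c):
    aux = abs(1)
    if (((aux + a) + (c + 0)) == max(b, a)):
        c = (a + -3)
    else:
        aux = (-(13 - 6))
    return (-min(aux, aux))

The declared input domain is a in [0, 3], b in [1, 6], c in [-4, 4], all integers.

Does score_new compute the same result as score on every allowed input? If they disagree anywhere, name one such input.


The two versions differ — the changes include arithmetic usage differs, plus constant usage differs.
Spot check at a=2, b=4, c=-3 — score: aux becomes 1; next (((aux + a) + (c + 0)) == max(b, a)) evaluates to false; next aux becomes -7; next final value 7. score_new: aux becomes 1; next (((aux + a) + (c + 0)) == max(b, a)) evaluates to false; next aux becomes -7; next final value 7. Both give 7.
Checked all 216 inputs in the declared domain: the outputs agree on every one.
verdict: equivalent


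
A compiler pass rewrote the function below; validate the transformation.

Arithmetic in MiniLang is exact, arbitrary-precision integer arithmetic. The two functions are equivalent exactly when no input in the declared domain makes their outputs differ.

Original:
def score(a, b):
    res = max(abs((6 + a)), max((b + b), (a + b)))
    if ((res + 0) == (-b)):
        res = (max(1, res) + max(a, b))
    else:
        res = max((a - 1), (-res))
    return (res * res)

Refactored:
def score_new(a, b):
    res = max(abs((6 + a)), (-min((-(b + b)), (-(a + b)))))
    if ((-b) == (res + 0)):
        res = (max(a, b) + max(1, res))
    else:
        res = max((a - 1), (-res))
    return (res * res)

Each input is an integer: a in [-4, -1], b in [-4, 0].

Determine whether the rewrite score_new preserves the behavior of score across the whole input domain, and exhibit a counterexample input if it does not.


Behavior is preserved: although min/max/abs usage differs, the outputs never diverge.
Spot check at a=-4, b=-4 — score: res=2, then ((res + 0) == (-b)) is false, then res=-2, then returns 4. score_new: res=2, then ((-b) == (res + 0)) is false, then res=-2, then returns 4. Both give 4.
Across all 20 domain points the two functions coincide.
verdict: equivalent


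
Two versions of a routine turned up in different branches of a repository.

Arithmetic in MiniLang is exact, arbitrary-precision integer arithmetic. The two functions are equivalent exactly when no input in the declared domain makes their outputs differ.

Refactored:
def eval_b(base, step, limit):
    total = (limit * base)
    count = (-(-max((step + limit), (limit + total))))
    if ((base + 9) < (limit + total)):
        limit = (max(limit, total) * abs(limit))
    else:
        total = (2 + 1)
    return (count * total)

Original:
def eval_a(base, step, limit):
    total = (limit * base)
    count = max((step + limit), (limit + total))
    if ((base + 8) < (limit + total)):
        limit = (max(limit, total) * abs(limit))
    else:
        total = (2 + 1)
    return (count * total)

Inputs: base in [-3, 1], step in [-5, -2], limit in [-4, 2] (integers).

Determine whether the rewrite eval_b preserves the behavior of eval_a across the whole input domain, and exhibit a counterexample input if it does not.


The rewrite breaks on base=-3, step=-5, limit=-3, where the results are 54 and 18.
eval_a: total=9, then count=6, then ((base + 8) < (limit + total)) is true, then limit=27, then returns 54
eval_b: total=9, then count=6, then ((base + 9) < (limit + total)) is false, then total=3, then returns 18
verdict: not equivalent; witness: base=-3, step=-5, limit=-3


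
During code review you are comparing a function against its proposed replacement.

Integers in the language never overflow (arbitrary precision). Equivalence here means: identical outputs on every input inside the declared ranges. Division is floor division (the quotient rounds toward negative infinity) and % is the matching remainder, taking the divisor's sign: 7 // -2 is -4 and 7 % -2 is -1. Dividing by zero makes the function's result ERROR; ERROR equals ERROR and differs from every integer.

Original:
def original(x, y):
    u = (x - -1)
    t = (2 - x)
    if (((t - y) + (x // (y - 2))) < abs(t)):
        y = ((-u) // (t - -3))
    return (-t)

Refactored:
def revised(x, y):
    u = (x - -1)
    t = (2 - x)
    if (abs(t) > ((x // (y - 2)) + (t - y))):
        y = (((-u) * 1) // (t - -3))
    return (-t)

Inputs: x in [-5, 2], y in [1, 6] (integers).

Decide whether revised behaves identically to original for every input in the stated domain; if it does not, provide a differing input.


Equivalent — the differences include comparison usage differs; arithmetic usage differs; constant usage differs, yet no declared input distinguishes the two.
Tracing x=2, y=6: original: u = 3; t = 0; (((t - y) + (x // (y - 2))) < abs(t)) -> true; y = -1; return 0 | revised: u = 3; t = 0; (abs(t) > ((x // (y - 2)) + (t - y))) -> true; y = -1; return 0 — matching result 0.
Every one of the 48 inputs gives matching results.
verdict: equivalent


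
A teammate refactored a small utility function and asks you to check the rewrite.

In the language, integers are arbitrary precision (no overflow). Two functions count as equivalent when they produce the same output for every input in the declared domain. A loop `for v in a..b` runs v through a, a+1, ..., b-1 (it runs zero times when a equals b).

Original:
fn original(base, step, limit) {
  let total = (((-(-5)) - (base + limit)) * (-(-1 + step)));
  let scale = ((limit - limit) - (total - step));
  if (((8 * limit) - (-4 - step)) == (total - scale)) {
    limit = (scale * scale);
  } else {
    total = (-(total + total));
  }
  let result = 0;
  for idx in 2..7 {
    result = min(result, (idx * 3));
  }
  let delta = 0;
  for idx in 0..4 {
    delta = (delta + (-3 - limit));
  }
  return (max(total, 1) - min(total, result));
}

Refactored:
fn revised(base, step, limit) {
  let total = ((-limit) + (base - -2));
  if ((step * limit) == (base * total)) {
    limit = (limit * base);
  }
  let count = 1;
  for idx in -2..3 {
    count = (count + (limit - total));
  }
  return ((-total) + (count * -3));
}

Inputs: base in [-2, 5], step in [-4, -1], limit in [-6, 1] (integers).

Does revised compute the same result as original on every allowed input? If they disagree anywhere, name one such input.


There is a counterexample at base=-2, step=-4, limit=-6: 131 on one side, 171 on the other.
original: total=65, then scale=-69, then (((8 * limit) - (-4 - step)) == (total - scale)) is false, then total=-130, then result=0, then (idx=2), then result=0, then (idx=3), then result=0, then (idx=4), then result=0, then (idx=5), then result=0, then (idx=6), then result=0, then delta=0, then (idx=0), then delta=3, then (idx=1), then delta=6, then (idx=2), then delta=9, then (idx=3), then delta=12, then returns 131
revised: total=6, then ((step * limit) == (base * total)) is false, then count=1, then (idx=-2), then count=-11, then (idx=-1), then count=-23, then (idx=0), then count=-35, then (idx=1), then count=-47, then (idx=2), then count=-59, then returns 171
verdict: not equivalent; witness: base=-2, step=-4, limit=-6


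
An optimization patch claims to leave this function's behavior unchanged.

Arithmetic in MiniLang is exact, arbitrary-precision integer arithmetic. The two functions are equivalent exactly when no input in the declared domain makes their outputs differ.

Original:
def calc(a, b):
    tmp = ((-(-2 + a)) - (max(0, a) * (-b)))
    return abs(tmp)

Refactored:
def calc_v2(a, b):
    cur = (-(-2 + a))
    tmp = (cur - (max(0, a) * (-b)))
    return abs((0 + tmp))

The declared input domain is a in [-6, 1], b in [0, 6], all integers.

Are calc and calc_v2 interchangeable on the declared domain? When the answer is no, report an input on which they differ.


This is a faithful refactor — local variable names differ, plus arithmetic usage differs, plus constant usage differs, plus statement counts differ, but the computed results match everywhere.
As a probe, take a=-6, b=5: calc runs tmp becomes 8; next final value 8; calc_v2 runs cur becomes 8; next tmp becomes 8; next final value 8; both end at 8.
Across all 56 domain points the two functions coincide.
verdict: equivalent


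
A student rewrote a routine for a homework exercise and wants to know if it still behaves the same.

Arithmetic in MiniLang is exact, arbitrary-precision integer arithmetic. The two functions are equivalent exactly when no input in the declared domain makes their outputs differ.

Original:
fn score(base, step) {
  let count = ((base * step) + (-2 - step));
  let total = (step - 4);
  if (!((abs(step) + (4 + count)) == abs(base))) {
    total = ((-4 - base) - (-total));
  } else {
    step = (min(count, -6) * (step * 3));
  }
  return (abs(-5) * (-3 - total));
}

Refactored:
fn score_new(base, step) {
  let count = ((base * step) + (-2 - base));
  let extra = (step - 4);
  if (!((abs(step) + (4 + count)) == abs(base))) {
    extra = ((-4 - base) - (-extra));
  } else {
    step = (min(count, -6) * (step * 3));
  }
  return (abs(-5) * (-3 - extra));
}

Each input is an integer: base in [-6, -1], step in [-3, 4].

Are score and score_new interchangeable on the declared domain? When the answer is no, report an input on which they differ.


Try base=-3, step=1.
score: count becomes -6; next total becomes -3; next (!((abs(step) + (4 + count)) == abs(base))) evaluates to true; next total becomes -4; next final value 5
score_new: count becomes -2; next extra becomes -3; next (!((abs(step) + (4 + count)) == abs(base))) evaluates to false; next step becomes -18; next final value 0
5 vs 0 — the two versions disagree here.
verdict: not equivalent; witness: base=-3, step=1


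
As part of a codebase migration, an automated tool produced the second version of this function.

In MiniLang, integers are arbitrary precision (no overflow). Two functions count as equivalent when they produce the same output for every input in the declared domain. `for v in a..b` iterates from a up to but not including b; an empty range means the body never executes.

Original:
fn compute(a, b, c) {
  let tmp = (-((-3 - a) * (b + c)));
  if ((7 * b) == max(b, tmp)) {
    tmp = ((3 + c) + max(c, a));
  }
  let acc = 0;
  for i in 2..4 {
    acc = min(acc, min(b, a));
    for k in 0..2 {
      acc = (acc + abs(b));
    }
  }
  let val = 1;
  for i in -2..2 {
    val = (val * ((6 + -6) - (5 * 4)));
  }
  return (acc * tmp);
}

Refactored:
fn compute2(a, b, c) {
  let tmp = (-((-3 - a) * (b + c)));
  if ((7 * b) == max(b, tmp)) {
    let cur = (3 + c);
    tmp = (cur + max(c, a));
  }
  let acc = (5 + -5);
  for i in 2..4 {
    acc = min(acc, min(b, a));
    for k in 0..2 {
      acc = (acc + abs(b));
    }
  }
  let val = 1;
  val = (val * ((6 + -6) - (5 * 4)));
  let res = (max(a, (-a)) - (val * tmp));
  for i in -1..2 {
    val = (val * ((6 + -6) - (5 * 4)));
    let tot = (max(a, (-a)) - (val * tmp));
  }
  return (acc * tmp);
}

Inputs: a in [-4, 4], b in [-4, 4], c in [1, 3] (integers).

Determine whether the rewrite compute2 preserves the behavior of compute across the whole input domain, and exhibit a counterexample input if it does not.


Reading the diff, among the changes: constant usage differs; and statement counts differ; and local variable names differ; and min/max/abs usage differs; and loop structure differs; and arithmetic usage differs.
One worked example (a=4, b=-2, c=2) — compute: tmp := 0 | ((7 * b) == max(b, tmp)): false | acc := 0 | iter i=2: | acc := -2 | iter k=0: | acc := 0 | iter k=1: | acc := 2 | iter i=3: | acc := -2 | iter k=0: | acc := 0 | iter k=1: | acc := 2 | val := 1 | iter i=-2: | val := -20 | iter i=-1: | val := 400 | iter i=0: | val := -8000 | iter i=1: | val := 160000 | result 0; compute2: tmp := 0 | ((7 * b) == max(b, tmp)): false | acc := 0 | iter i=2: | acc := -2 | iter k=0: | acc := 0 | iter k=1: | acc := 2 | iter i=3: | acc := -2 | iter k=0: | acc := 0 | iter k=1: | acc := 2 | val := 1 | val := -20 | res := 4 | iter i=-1: | val := 400 | tot := 4 | iter i=0: | val := -8000 | tot := 4 | iter i=1: | val := 160000 | tot := 4 | result 0; agreement on 0.
An exhaustive pass over the 243 declared inputs shows identical outputs.
verdict: equivalent


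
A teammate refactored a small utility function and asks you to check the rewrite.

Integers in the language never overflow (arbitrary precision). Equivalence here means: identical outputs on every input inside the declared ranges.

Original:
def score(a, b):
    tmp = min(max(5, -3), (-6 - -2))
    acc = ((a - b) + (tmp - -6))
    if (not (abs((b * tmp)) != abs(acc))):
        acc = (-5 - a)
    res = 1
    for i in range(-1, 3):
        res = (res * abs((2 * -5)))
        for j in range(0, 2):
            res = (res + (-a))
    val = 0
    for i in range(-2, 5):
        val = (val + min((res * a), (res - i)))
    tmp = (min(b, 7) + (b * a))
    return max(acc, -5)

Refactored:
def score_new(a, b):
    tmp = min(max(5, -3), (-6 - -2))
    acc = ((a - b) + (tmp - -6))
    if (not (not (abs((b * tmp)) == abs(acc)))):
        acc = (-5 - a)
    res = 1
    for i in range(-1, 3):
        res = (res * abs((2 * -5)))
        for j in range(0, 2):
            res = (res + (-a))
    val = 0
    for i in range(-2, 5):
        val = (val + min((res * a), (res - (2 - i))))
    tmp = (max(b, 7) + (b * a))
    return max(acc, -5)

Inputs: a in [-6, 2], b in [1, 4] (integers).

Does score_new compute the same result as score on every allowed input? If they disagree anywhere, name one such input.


Equivalent. The suspicious edit (`min(b, 7)` became `max(b, 7)`) never changes the result for any input inside the declared domain.
Sweeping the whole domain (36 inputs) finds no disagreement.
One worked example (a=-1, b=3) — score: tmp = -4; acc = -2; (not (abs((b * tmp)) != abs(acc))) -> false; res = 1; [i=-1]; res = 10; [j=0]; res = 11; [j=1]; res = 12; [i=0]; res = 120; [j=0]; res = 121; [j=1]; res = 122; [i=1]; res = 1220; [j=0]; res = 1221; [j=1]; res = 1222; [i=2]; res = 12220; [j=0]; res = 12221; [j=1]; res = 12222; val = 0; [i=-2]; val = -12222; [i=-1]; val = -24444; [i=0]; val = -36666; [i=1]; val = -48888; [i=2]; val = -61110; [i=3]; val = -73332; [i=4]; val = -85554; tmp = 0; return -2; score_new: tmp = -4; acc = -2; (not (not (abs((b * tmp)) == abs(acc)))) -> false; res = 1; [i=-1]; res = 10; [j=0]; res = 11; [j=1]; res = 12; [i=0]; res = 120; [j=0]; res = 121; [j=1]; res = 122; [i=1]; res = 1220; [j=0]; res = 1221; [j=1]; res = 1222; [i=2]; res = 12220; [j=0]; res = 12221; [j=1]; res = 12222; val = 0; [i=-2]; val = -12222; [i=-1]; val = -24444; [i=0]; val = -36666; [i=1]; val = -48888; [i=2]; val = -61110; [i=3]; val = -73332; [i=4]; val = -85554; tmp = 4; return -2; agreement on -2.
verdict: equivalent


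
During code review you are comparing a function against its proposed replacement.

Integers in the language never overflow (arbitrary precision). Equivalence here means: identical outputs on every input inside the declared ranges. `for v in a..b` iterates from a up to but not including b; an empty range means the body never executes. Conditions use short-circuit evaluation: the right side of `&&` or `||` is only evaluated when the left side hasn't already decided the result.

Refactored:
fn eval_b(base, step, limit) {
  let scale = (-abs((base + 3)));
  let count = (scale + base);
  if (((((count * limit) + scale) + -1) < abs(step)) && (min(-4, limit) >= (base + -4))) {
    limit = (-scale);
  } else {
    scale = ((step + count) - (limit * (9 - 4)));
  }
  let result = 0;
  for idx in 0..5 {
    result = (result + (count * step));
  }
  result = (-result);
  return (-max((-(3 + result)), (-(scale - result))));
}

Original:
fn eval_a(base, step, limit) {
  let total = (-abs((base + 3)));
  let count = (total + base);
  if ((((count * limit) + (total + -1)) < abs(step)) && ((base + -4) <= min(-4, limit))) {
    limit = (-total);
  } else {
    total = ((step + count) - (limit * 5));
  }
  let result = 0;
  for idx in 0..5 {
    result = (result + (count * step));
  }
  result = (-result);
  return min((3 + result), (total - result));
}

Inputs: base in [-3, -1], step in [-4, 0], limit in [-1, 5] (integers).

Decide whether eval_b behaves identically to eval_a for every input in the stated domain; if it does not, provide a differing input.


This is a faithful refactor — comparison usage differs, and arithmetic usage differs, and min/max/abs usage differs, and local variable names differ, and constant usage differs, but the computed results match everywhere.
Tracing base=-3, step=-3, limit=4: eval_a: total becomes 0; next count becomes -3; next ((((count * limit) + (total + -1)) < abs(step)) && ((base + -4) <= min(-4, limit))) evaluates to true; next limit becomes 0; next result becomes 0; next at idx=0:; next result becomes 9; next at idx=1:; next result becomes 18; next at idx=2:; next result becomes 27; next at idx=3:; next result becomes 36; next at idx=4:; next result becomes 45; next result becomes -45; next final value -42 | eval_b: scale becomes 0; next count becomes -3; next (((((count * limit) + scale) + -1) < abs(step)) && (min(-4, limit) >= (base + -4))) evaluates to true; next limit becomes 0; next result becomes 0; next at idx=0:; next result becomes 9; next at idx=1:; next result becomes 18; next at idx=2:; next result becomes 27; next at idx=3:; next result becomes 36; next at idx=4:; next result becomes 45; next result becomes -45; next final value -42 — matching result -42.
Every one of the 105 inputs gives matching results.
verdict: equivalent


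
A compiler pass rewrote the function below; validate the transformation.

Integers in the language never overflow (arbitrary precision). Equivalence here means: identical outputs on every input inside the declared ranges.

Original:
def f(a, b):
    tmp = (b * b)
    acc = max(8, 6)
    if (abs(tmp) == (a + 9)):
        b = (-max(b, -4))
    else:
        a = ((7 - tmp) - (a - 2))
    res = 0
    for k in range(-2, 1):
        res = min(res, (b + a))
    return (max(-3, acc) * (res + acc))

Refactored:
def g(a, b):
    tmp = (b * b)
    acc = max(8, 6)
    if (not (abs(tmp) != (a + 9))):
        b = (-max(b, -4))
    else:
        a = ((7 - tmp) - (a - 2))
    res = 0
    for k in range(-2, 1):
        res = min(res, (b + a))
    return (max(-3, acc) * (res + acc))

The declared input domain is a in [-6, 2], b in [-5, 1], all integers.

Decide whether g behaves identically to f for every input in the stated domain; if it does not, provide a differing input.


Behavior is preserved: although boolean connective usage differs, plus comparison usage differs, the outputs never diverge.
Spot check at a=-6, b=1 — f: tmp becomes 1; next acc becomes 8; next (abs(tmp) == (a + 9)) evaluates to false; next a becomes 14; next res becomes 0; next at k=-2:; next res becomes 0; next at k=-1:; next res becomes 0; next at k=0:; next res becomes 0; next final value 64. g: tmp becomes 1; next acc becomes 8; next (not (abs(tmp) != (a + 9))) evaluates to false; next a becomes 14; next res becomes 0; next at k=-2:; next res becomes 0; next at k=-1:; next res becomes 0; next at k=0:; next res becomes 0; next final value 64. Both give 64.
Across all 63 domain points the two functions coincide.
verdict: equivalent


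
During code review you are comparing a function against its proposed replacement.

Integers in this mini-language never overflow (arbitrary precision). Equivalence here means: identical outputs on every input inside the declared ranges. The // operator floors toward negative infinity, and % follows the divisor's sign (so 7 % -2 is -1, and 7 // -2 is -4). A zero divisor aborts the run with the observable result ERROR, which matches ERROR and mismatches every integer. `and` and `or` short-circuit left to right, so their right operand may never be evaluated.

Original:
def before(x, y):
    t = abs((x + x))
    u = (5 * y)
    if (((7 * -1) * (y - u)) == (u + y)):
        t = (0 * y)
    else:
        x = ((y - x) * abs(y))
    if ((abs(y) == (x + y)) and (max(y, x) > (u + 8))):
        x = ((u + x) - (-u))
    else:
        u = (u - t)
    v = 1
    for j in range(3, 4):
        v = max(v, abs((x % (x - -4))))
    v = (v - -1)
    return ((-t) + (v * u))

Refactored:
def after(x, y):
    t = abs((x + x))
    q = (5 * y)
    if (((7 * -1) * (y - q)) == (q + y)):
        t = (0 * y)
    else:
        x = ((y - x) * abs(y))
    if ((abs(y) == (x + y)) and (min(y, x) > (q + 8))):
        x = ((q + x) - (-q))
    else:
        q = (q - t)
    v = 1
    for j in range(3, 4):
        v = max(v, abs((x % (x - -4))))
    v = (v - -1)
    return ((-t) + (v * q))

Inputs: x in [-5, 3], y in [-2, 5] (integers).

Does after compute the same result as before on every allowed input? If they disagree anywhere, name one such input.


The rewrite breaks on x=-4, y=-2, where the results are -58 and -98.
before: t becomes 8; next u becomes -10; next (((7 * -1) * (y - u)) == (u + y)) evaluates to false; next x becomes 4; next ((abs(y) == (x + y)) and (max(y, x) > (u + 8))) evaluates to true; next x becomes -16; next v becomes 1; next at j=3:; next v becomes 4; next v becomes 5; next final value -58
after: t becomes 8; next q becomes -10; next (((7 * -1) * (y - q)) == (q + y)) evaluates to false; next x becomes 4; next ((abs(y) == (x + y)) and (min(y, x) > (q + 8))) evaluates to false; next q becomes -18; next v becomes 1; next at j=3:; next v becomes 4; next v becomes 5; next final value -98
verdict: not equivalent; witness: x=-4, y=-2


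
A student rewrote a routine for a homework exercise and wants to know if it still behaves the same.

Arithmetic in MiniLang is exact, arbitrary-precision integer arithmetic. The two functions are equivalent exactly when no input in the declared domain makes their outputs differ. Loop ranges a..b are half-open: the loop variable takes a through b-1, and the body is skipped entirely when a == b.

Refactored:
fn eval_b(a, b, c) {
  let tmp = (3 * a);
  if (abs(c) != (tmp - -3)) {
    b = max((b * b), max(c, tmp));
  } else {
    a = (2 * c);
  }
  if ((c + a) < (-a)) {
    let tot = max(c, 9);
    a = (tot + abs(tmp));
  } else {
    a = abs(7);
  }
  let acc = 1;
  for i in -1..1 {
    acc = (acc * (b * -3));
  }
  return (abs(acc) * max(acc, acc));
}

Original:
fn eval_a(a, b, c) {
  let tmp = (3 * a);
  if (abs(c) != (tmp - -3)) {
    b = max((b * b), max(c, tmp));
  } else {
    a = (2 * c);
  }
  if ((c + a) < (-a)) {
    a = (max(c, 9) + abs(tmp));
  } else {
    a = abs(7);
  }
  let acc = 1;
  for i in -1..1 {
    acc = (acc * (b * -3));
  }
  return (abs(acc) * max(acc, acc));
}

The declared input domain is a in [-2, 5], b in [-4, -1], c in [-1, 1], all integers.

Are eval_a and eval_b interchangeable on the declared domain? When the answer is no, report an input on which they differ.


This is a faithful refactor — local variable names differ; also statement counts differ, but the computed results match everywhere.
Spot check at a=0, b=-1, c=-1 — eval_a: tmp = 0; (abs(c) != (tmp - -3)) -> true; b = 1; ((c + a) < (-a)) -> true; a = 9; acc = 1; [i=-1]; acc = -3; [i=0]; acc = 9; return 81. eval_b: tmp = 0; (abs(c) != (tmp - -3)) -> true; b = 1; ((c + a) < (-a)) -> true; tot = 9; a = 9; acc = 1; [i=-1]; acc = -3; [i=0]; acc = 9; return 81. Both give 81.
Checked all 96 inputs in the declared domain: the outputs agree on every one.
verdict: equivalent


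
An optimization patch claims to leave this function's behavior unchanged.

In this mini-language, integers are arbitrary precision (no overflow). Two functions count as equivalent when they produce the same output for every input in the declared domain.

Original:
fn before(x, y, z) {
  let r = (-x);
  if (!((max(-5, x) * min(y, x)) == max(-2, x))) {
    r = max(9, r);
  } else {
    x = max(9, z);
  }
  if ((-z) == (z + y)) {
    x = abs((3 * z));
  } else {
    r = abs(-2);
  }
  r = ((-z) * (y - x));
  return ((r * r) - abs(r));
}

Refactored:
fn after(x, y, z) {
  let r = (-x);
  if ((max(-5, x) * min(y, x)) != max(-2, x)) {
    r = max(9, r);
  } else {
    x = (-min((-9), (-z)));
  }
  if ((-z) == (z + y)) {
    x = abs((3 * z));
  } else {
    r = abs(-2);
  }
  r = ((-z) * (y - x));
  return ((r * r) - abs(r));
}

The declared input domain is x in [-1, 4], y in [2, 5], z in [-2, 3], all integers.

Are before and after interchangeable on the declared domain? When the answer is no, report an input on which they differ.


The two are interchangeable: min/max/abs usage differs; and boolean connective usage differs; and comparison usage differs, and every declared input agrees.
One worked example (x=2, y=3, z=1) — before: r = -2; (!((max(-5, x) * min(y, x)) == max(-2, x))) -> true; r = 9; ((-z) == (z + y)) -> false; r = 2; r = -1; return 0; after: r = -2; ((max(-5, x) * min(y, x)) != max(-2, x)) -> true; r = 9; ((-z) == (z + y)) -> false; r = 2; r = -1; return 0; agreement on 0.
An exhaustive pass over the 144 declared inputs shows identical outputs.
verdict: equivalent


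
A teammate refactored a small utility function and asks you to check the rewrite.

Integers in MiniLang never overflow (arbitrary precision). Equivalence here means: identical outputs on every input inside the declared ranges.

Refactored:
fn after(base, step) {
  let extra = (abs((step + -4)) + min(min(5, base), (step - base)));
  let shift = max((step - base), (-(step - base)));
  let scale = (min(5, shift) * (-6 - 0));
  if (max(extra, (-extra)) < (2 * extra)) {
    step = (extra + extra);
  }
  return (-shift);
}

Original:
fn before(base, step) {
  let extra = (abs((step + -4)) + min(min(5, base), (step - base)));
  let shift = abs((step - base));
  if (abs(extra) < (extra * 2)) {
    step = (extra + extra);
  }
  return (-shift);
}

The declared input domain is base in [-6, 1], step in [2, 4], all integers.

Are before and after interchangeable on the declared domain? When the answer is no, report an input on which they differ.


Equivalent — the differences include constant usage differs, statement counts differ, arithmetic usage differs, min/max/abs usage differs, local variable names differ, yet no declared input distinguishes the two.
As a probe, take base=0, step=2: before runs extra := 2 | shift := 2 | (abs(extra) < (extra * 2)): true | step := 4 | result -2; after runs extra := 2 | shift := 2 | scale := -12 | (max(extra, (-extra)) < (2 * extra)): true | step := 4 | result -2; both end at -2.
Checked all 24 inputs in the declared domain: the outputs agree on every one.
verdict: equivalent


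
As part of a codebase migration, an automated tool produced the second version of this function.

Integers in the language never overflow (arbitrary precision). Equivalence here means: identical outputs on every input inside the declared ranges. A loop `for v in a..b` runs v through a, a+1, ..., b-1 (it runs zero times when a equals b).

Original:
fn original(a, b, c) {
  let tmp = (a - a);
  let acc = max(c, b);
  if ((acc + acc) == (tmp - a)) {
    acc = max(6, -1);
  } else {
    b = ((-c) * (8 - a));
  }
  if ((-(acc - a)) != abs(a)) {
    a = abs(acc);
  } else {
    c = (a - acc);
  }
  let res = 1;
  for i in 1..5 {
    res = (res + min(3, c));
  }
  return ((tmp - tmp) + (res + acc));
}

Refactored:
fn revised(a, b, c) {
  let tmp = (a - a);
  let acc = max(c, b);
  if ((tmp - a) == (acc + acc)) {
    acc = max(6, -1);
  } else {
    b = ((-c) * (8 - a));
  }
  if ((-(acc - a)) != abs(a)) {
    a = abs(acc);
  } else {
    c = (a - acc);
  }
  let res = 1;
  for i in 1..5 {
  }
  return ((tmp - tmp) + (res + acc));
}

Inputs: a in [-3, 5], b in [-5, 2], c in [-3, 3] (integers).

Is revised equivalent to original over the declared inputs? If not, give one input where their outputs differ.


The rewrite breaks on a=-3, b=-5, c=-3, where the results are -14 and -2.
original: tmp := 0 | acc := -3 | ((acc + acc) == (tmp - a)): false | b := 33 | ((-(acc - a)) != abs(a)): true | a := 3 | res := 1 | iter i=1: | res := -2 | iter i=2: | res := -5 | iter i=3: | res := -8 | iter i=4: | res := -11 | result -14
revised: tmp := 0 | acc := -3 | ((tmp - a) == (acc + acc)): false | b := 33 | ((-(acc - a)) != abs(a)): true | a := 3 | res := 1 | iter i=1: | iter i=2: | iter i=3: | iter i=4: | result -2
verdict: not equivalent; witness: a=-3, b=-5, c=-3


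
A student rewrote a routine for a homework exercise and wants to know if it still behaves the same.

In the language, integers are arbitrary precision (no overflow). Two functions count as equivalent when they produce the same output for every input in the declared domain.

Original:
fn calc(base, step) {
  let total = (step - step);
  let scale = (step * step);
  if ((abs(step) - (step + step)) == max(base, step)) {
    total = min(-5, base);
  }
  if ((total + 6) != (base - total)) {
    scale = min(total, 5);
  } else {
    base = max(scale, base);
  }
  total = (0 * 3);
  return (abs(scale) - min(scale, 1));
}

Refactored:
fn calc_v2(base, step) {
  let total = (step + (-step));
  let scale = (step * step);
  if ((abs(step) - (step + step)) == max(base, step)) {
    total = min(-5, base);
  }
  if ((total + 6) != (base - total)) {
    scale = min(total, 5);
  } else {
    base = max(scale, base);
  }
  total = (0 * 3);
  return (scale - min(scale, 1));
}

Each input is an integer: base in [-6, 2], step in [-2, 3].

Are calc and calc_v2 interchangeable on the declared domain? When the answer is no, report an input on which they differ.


On input base=-5, step=0, calc returns 10 while calc_v2 returns 0.
verdict: not equivalent; witness: base=-5, step=0
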